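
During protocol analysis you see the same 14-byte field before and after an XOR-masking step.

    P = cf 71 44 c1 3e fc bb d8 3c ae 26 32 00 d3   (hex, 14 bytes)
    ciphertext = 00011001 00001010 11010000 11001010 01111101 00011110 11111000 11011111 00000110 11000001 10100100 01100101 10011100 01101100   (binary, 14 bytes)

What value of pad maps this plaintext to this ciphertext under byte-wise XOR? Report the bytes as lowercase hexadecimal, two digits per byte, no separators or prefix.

d67b940b43e243073a6f82579cbf

Since ciphertext = P ⊕ pad, XORing both sides with P gives pad = P ⊕ ciphertext.
11001111 ⊕ 00011001 = 11010110
01110001 ⊕ 00001010 = 01111011
01000100 ⊕ 11010000 = 10010100
11000001 ⊕ 11001010 = 00001011
00111110 ⊕ 01111101 = 01000011
11111100 ⊕ 00011110 = 11100010
10111011 ⊕ 11111000 = 01000011
11011000 ⊕ 11011111 = 00000111
00111100 ⊕ 00000110 = 00111010
10101110 ⊕ 11000001 = 01101111
00100110 ⊕ 10100100 = 10000010
00110010 ⊕ 01100101 = 01010111
00000000 ⊕ 10011100 = 10011100
11010011 ⊕ 01101100 = 10111111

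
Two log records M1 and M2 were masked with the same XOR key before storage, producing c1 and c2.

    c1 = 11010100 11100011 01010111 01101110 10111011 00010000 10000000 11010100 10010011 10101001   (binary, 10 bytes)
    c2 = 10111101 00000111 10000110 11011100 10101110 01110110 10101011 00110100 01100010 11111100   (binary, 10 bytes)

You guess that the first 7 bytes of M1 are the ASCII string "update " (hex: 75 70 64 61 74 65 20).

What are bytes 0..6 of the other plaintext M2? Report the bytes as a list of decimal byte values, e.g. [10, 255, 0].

[28, 148, 181, 211, 97, 3, 11]

First, c1 ⊕ c2 = (M1 ⊕ K) ⊕ (M2 ⊕ K) = M1 ⊕ M2, so the key drops out. Then M2 = (M1 ⊕ M2) ⊕ M1 over the first 7 bytes.
byte 0: (d4 ⊕ bd) ⊕ 75 = 69 ⊕ 75 = 1c
byte 1: (e3 ⊕ 07) ⊕ 70 = e4 ⊕ 70 = 94
byte 2: (57 ⊕ 86) ⊕ 64 = d1 ⊕ 64 = b5
byte 3: (6e ⊕ dc) ⊕ 61 = b2 ⊕ 61 = d3
byte 4: (bb ⊕ ae) ⊕ 74 = 15 ⊕ 74 = 61
byte 5: (10 ⊕ 76) ⊕ 65 = 66 ⊕ 65 = 03
byte 6: (80 ⊕ ab) ⊕ 20 = 2b ⊕ 20 = 0b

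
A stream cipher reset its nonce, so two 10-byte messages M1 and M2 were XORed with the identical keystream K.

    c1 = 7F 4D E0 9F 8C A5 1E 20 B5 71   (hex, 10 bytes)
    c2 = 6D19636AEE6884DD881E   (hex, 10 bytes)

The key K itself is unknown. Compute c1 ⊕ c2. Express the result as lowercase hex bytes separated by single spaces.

12 54 83 f5 62 cd 9a fd 3d 6f

c1 ⊕ c2 = (M1 ⊕ K) ⊕ (M2 ⊕ K) = M1 ⊕ M2 — the shared key cancels under XOR.
byte 0: 7f ⊕ 6d = 12
byte 1: 4d ⊕ 19 = 54
byte 2: e0 ⊕ 63 = 83
byte 3: 9f ⊕ 6a = f5
byte 4: 8c ⊕ ee = 62
byte 5: a5 ⊕ 68 = cd
byte 6: 1e ⊕ 84 = 9a
byte 7: 20 ⊕ dd = fd
byte 8: b5 ⊕ 88 = 3d
byte 9: 71 ⊕ 1e = 6f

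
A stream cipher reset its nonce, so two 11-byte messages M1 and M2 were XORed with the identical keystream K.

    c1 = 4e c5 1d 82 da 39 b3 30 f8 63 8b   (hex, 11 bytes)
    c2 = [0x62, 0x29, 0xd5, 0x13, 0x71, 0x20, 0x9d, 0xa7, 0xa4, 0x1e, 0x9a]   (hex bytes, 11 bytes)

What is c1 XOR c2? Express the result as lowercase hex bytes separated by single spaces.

2c ec c8 91 ab 19 2e 97 5c 7d 11

c1 ⊕ c2 = (M1 ⊕ K) ⊕ (M2 ⊕ K) = M1 ⊕ M2 — the shared key cancels under XOR.
byte 0:  78 ^  98 =  44
byte 1: 197 ^  41 = 236
byte 2:  29 ^ 213 = 200
byte 3: 130 ^  19 = 145
byte 4: 218 ^ 113 = 171
byte 5:  57 ^  32 =  25
byte 6: 179 ^ 157 =  46
byte 7:  48 ^ 167 = 151
byte 8: 248 ^ 164 =  92
byte 9:  99 ^  30 = 125
byte 10: 139 ^ 154 =  17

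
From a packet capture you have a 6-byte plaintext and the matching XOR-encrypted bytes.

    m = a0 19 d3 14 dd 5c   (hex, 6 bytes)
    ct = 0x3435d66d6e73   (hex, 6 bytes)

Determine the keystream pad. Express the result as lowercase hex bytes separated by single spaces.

Since ct = m ⊕ pad, XORing both sides with m gives pad = m ⊕ ct.
a0 XOR 34 = 94
19 XOR 35 = 2c
d3 XOR d6 = 05
14 XOR 6d = 79
dd XOR 6e = b3
5c XOR 73 = 2f

94 2c 05 79 b3 2f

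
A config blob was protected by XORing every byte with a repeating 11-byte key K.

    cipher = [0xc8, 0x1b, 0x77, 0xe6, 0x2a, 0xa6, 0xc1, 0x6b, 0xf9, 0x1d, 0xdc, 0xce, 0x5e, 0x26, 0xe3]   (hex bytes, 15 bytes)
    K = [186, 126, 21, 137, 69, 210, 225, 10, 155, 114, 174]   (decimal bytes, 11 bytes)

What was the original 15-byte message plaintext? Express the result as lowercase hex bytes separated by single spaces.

The 11-byte key repeats, so the effective keystream is ba 7e 15 89 45 d2 e1 0a 9b 72 ae ba 7e 15 89.
byte 0: c8 ⊕ ba = 72
byte 1: 1b ⊕ 7e = 65
byte 2: 77 ⊕ 15 = 62
byte 3: e6 ⊕ 89 = 6f
byte 4: 2a ⊕ 45 = 6f
byte 5: a6 ⊕ d2 = 74
byte 6: c1 ⊕ e1 = 20
byte 7: 6b ⊕ 0a = 61
byte 8: f9 ⊕ 9b = 62
byte 9: 1d ⊕ 72 = 6f
byte 10: dc ⊕ ae = 72
byte 11: ce ⊕ ba = 74
byte 12: 5e ⊕ 7e = 20
byte 13: 26 ⊕ 15 = 33
byte 14: e3 ⊕ 89 = 6a

72 65 62 6f 6f 74 20 61 62 6f 72 74 20 33 6a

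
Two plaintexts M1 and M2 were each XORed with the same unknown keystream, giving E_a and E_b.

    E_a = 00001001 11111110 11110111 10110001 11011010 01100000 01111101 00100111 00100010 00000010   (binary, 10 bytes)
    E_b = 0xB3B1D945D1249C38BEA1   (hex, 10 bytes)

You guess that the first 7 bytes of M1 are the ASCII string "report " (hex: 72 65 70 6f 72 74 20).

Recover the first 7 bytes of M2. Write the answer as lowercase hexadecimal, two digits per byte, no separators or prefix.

First, E_a ⊕ E_b = (M1 ⊕ K) ⊕ (M2 ⊕ K) = M1 ⊕ M2, so the key drops out. Then M2 = (M1 ⊕ M2) ⊕ M1 over the first 7 bytes.
byte 0: (09 ⊕ b3) ⊕ 72 = ba ⊕ 72 = c8
byte 1: (fe ⊕ b1) ⊕ 65 = 4f ⊕ 65 = 2a
byte 2: (f7 ⊕ d9) ⊕ 70 = 2e ⊕ 70 = 5e
byte 3: (b1 ⊕ 45) ⊕ 6f = f4 ⊕ 6f = 9b
byte 4: (da ⊕ d1) ⊕ 72 = 0b ⊕ 72 = 79
byte 5: (60 ⊕ 24) ⊕ 74 = 44 ⊕ 74 = 30
byte 6: (7d ⊕ 9c) ⊕ 20 = e1 ⊕ 20 = c1

c82a5e9b7930c1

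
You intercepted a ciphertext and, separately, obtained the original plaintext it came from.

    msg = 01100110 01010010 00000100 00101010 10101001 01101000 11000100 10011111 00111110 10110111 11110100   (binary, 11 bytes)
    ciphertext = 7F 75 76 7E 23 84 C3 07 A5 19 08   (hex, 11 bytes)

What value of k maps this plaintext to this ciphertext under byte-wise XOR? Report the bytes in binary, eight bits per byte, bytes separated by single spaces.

00011001 00100111 01110010 01010100 10001010 11101100 00000111 10011000 10011011 10101110 11111100

Since ciphertext = msg ⊕ k, XORing both sides with msg gives k = msg ⊕ ciphertext.
102 XOR 127 =  25
 82 XOR 117 =  39
  4 XOR 118 = 114
 42 XOR 126 =  84
169 XOR  35 = 138
104 XOR 132 = 236
196 XOR 195 =   7
159 XOR   7 = 152
 62 XOR 165 = 155
183 XOR  25 = 174
244 XOR   8 = 252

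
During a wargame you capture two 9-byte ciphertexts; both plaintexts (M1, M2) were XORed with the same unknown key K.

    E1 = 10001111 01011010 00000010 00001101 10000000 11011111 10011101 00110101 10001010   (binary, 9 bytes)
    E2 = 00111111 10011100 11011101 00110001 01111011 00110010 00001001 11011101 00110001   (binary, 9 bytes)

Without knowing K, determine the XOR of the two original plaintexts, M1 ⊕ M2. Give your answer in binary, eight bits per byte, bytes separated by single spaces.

10110000 11000110 11011111 00111100 11111011 11101101 10010100 11101000 10111011

E1 ⊕ E2 = (M1 ⊕ K) ⊕ (M2 ⊕ K) = M1 ⊕ M2 — the shared key cancels under XOR.
10001111 ^ 00111111 = 10110000
01011010 ^ 10011100 = 11000110
00000010 ^ 11011101 = 11011111
00001101 ^ 00110001 = 00111100
10000000 ^ 01111011 = 11111011
11011111 ^ 00110010 = 11101101
10011101 ^ 00001001 = 10010100
00110101 ^ 11011101 = 11101000
10001010 ^ 00110001 = 10111011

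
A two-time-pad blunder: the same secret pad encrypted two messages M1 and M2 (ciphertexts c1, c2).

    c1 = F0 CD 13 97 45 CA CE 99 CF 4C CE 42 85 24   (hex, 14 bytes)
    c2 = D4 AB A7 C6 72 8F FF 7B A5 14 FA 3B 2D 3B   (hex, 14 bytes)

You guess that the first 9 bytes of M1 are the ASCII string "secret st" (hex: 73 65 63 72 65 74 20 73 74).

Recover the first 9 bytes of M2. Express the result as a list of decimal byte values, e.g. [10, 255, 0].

First, c1 ⊕ c2 = (M1 ⊕ K) ⊕ (M2 ⊕ K) = M1 ⊕ M2, so the key drops out. Then M2 = (M1 ⊕ M2) ⊕ M1 over the first 9 bytes.
byte 0: (f0 ⊕ d4) ⊕ 73 = 24 ⊕ 73 = 57
byte 1: (cd ⊕ ab) ⊕ 65 = 66 ⊕ 65 = 03
byte 2: (13 ⊕ a7) ⊕ 63 = b4 ⊕ 63 = d7
byte 3: (97 ⊕ c6) ⊕ 72 = 51 ⊕ 72 = 23
byte 4: (45 ⊕ 72) ⊕ 65 = 37 ⊕ 65 = 52
byte 5: (ca ⊕ 8f) ⊕ 74 = 45 ⊕ 74 = 31
byte 6: (ce ⊕ ff) ⊕ 20 = 31 ⊕ 20 = 11
byte 7: (99 ⊕ 7b) ⊕ 73 = e2 ⊕ 73 = 91
byte 8: (cf ⊕ a5) ⊕ 74 = 6a ⊕ 74 = 1e

[87, 3, 215, 35, 82, 49, 17, 145, 30]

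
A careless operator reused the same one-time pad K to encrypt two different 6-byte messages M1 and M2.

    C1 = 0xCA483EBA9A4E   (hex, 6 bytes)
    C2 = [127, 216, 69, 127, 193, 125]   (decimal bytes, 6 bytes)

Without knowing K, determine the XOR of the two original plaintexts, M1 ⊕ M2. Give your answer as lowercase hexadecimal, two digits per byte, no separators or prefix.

b5907bc55b33

C1 ⊕ C2 = (M1 ⊕ K) ⊕ (M2 ⊕ K) = M1 ⊕ M2 — the shared key cancels under XOR.
11001010 xor 01111111 = 10110101
01001000 xor 11011000 = 10010000
00111110 xor 01000101 = 01111011
10111010 xor 01111111 = 11000101
10011010 xor 11000001 = 01011011
01001110 xor 01111101 = 00110011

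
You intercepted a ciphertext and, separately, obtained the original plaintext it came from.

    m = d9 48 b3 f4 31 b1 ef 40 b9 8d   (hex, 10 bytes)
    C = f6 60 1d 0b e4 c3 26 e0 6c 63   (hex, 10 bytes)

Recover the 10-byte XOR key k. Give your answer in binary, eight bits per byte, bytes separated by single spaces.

Since C = m ⊕ k, XORing both sides with m gives k = m ⊕ C.
217 ⊕ 246 =  47
 72 ⊕  96 =  40
179 ⊕  29 = 174
244 ⊕  11 = 255
 49 ⊕ 228 = 213
177 ⊕ 195 = 114
239 ⊕  38 = 201
 64 ⊕ 224 = 160
185 ⊕ 108 = 213
141 ⊕  99 = 238

00101111 00101000 10101110 11111111 11010101 01110010 11001001 10100000 11010101 11101110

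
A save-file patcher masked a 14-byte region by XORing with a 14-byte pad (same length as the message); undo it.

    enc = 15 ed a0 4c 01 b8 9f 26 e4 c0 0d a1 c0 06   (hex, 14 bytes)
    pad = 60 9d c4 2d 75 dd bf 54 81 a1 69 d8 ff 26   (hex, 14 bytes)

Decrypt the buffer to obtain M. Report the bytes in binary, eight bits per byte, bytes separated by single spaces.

01110101 01110000 01100100 01100001 01110100 01100101 00100000 01110010 01100101 01100001 01100100 01111001 00111111 00100000

XOR is its own inverse, so applying the key byte-wise gives the result directly.
00010101 XOR 01100000 = 01110101
11101101 XOR 10011101 = 01110000
10100000 XOR 11000100 = 01100100
01001100 XOR 00101101 = 01100001
00000001 XOR 01110101 = 01110100
10111000 XOR 11011101 = 01100101
10011111 XOR 10111111 = 00100000
00100110 XOR 01010100 = 01110010
11100100 XOR 10000001 = 01100101
11000000 XOR 10100001 = 01100001
00001101 XOR 01101001 = 01100100
10100001 XOR 11011000 = 01111001
11000000 XOR 11111111 = 00111111
00000110 XOR 00100110 = 00100000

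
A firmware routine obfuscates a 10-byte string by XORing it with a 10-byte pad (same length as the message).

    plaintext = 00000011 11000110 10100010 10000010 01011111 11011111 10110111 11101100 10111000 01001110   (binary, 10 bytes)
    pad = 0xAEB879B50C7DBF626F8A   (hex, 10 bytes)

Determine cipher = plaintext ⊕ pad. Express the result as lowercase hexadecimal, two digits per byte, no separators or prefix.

  3 ^ 174 = 173
198 ^ 184 = 126
162 ^ 121 = 219
130 ^ 181 =  55
 95 ^  12 =  83
223 ^ 125 = 162
183 ^ 191 =   8
236 ^  98 = 142
184 ^ 111 = 215
 78 ^ 138 = 196

ad7edb3753a2088ed7c4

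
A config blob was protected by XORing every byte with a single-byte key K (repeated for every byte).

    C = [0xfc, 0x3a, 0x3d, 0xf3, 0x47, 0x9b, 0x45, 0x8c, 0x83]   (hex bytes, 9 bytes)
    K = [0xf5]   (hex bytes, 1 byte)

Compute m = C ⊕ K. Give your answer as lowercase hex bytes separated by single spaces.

The 1-byte key repeats, so the effective keystream is f5 f5 f5 f5 f5 f5 f5 f5 f5.
byte 0: fc ^ f5 = 09
byte 1: 3a ^ f5 = cf
byte 2: 3d ^ f5 = c8
byte 3: f3 ^ f5 = 06
byte 4: 47 ^ f5 = b2
byte 5: 9b ^ f5 = 6e
byte 6: 45 ^ f5 = b0
byte 7: 8c ^ f5 = 79
byte 8: 83 ^ f5 = 76

09 cf c8 06 b2 6e b0 79 76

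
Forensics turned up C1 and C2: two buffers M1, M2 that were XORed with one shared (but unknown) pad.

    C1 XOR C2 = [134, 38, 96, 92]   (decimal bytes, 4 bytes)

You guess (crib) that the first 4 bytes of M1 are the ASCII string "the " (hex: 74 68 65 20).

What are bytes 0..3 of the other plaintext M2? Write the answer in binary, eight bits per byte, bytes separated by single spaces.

11110010 01001110 00000101 01111100

Since C1 ⊕ C2 = M1 ⊕ M2, XORing with the guessed M1 bytes yields the corresponding M2 bytes: M2 = (C1 ⊕ C2) ⊕ M1.
byte 0: 134 xor 116 = 242
byte 1:  38 xor 104 =  78
byte 2:  96 xor 101 =   5
byte 3:  92 xor  32 = 124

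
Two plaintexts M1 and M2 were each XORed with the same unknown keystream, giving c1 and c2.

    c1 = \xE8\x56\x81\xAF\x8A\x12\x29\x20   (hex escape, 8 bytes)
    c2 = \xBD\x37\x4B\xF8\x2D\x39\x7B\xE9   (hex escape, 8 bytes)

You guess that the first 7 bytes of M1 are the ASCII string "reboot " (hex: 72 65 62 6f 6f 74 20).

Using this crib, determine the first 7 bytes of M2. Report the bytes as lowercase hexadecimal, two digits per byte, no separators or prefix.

First, c1 ⊕ c2 = (M1 ⊕ K) ⊕ (M2 ⊕ K) = M1 ⊕ M2, so the key drops out. Then M2 = (M1 ⊕ M2) ⊕ M1 over the first 7 bytes.
byte 0: (e8 xor bd) xor 72 = 55 xor 72 = 27
byte 1: (56 xor 37) xor 65 = 61 xor 65 = 04
byte 2: (81 xor 4b) xor 62 = ca xor 62 = a8
byte 3: (af xor f8) xor 6f = 57 xor 6f = 38
byte 4: (8a xor 2d) xor 6f = a7 xor 6f = c8
byte 5: (12 xor 39) xor 74 = 2b xor 74 = 5f
byte 6: (29 xor 7b) xor 20 = 52 xor 20 = 72

2704a838c85f72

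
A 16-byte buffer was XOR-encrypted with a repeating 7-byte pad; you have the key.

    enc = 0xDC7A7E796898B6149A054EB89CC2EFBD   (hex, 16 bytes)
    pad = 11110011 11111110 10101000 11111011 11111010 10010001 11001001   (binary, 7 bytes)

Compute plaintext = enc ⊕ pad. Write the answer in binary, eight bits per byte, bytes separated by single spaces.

The 7-byte key repeats, so the effective keystream is f3 fe a8 fb fa 91 c9 f3 fe a8 fb fa 91 c9 f3 fe.
byte 0: dc ^ f3 = 2f
byte 1: 7a ^ fe = 84
byte 2: 7e ^ a8 = d6
byte 3: 79 ^ fb = 82
byte 4: 68 ^ fa = 92
byte 5: 98 ^ 91 = 09
byte 6: b6 ^ c9 = 7f
byte 7: 14 ^ f3 = e7
byte 8: 9a ^ fe = 64
byte 9: 05 ^ a8 = ad
byte 10: 4e ^ fb = b5
byte 11: b8 ^ fa = 42
byte 12: 9c ^ 91 = 0d
byte 13: c2 ^ c9 = 0b
byte 14: ef ^ f3 = 1c
byte 15: bd ^ fe = 43

00101111 10000100 11010110 10000010 10010010 00001001 01111111 11100111 01100100 10101101 10110101 01000010 00001101 00001011 00011100 01000011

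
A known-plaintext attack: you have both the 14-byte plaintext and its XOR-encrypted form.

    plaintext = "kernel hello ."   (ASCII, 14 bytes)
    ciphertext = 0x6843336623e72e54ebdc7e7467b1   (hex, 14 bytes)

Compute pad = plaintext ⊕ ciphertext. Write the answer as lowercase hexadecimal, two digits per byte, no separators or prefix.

03264108468b0e3c8eb0121b479f

Since ciphertext = plaintext ⊕ pad, XORing both sides with plaintext gives pad = plaintext ⊕ ciphertext.
107 XOR 104 =   3
101 XOR  67 =  38
114 XOR  51 =  65
110 XOR 102 =   8
101 XOR  35 =  70
108 XOR 231 = 139
 32 XOR  46 =  14
104 XOR  84 =  60
101 XOR 235 = 142
108 XOR 220 = 176
108 XOR 126 =  18
111 XOR 116 =  27
 32 XOR 103 =  71
 46 XOR 177 = 159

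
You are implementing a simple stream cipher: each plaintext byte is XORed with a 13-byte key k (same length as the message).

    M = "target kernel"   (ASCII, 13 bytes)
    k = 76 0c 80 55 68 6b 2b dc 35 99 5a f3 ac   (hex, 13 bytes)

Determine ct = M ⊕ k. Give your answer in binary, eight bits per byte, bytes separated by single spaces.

00000010 01101101 11110010 00110010 00001101 00011111 00001011 10110111 01010000 11101011 00110100 10010110 11000000

XOR is its own inverse, so applying the key byte-wise gives the result directly.
74 ⊕ 76 = 02
61 ⊕ 0c = 6d
72 ⊕ 80 = f2
67 ⊕ 55 = 32
65 ⊕ 68 = 0d
74 ⊕ 6b = 1f
20 ⊕ 2b = 0b
6b ⊕ dc = b7
65 ⊕ 35 = 50
72 ⊕ 99 = eb
6e ⊕ 5a = 34
65 ⊕ f3 = 96
6c ⊕ ac = c0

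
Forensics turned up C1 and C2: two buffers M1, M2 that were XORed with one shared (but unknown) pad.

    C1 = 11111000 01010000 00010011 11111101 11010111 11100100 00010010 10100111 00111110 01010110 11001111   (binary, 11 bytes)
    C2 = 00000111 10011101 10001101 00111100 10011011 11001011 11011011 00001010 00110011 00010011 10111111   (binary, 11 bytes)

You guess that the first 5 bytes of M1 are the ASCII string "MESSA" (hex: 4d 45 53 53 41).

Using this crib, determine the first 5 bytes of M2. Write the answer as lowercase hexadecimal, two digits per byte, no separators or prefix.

First, C1 ⊕ C2 = (M1 ⊕ K) ⊕ (M2 ⊕ K) = M1 ⊕ M2, so the key drops out. Then M2 = (M1 ⊕ M2) ⊕ M1 over the first 5 bytes.
byte 0: (f8 xor 07) xor 4d = ff xor 4d = b2
byte 1: (50 xor 9d) xor 45 = cd xor 45 = 88
byte 2: (13 xor 8d) xor 53 = 9e xor 53 = cd
byte 3: (fd xor 3c) xor 53 = c1 xor 53 = 92
byte 4: (d7 xor 9b) xor 41 = 4c xor 41 = 0d

b288cd920d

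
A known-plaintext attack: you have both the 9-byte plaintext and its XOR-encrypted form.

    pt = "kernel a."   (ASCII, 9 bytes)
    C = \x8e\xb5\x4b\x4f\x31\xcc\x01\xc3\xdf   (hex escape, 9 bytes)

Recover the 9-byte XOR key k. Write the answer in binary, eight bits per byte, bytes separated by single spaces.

11100101 11010000 00111001 00100001 01010100 10100000 00100001 10100010 11110001

Since C = pt ⊕ k, XORing both sides with pt gives k = pt ⊕ C.
01101011 xor 10001110 = 11100101
01100101 xor 10110101 = 11010000
01110010 xor 01001011 = 00111001
01101110 xor 01001111 = 00100001
01100101 xor 00110001 = 01010100
01101100 xor 11001100 = 10100000
00100000 xor 00000001 = 00100001
01100001 xor 11000011 = 10100010
00101110 xor 11011111 = 11110001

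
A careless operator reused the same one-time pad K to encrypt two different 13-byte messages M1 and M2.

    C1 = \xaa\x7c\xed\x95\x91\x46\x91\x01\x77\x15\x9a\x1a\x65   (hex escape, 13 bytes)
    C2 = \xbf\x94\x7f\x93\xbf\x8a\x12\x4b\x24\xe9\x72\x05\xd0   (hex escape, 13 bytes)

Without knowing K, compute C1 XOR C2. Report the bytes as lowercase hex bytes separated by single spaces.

C1 ⊕ C2 = (M1 ⊕ K) ⊕ (M2 ⊕ K) = M1 ⊕ M2 — the shared key cancels under XOR.
byte 0: aa ^ bf = 15
byte 1: 7c ^ 94 = e8
byte 2: ed ^ 7f = 92
byte 3: 95 ^ 93 = 06
byte 4: 91 ^ bf = 2e
byte 5: 46 ^ 8a = cc
byte 6: 91 ^ 12 = 83
byte 7: 01 ^ 4b = 4a
byte 8: 77 ^ 24 = 53
byte 9: 15 ^ e9 = fc
byte 10: 9a ^ 72 = e8
byte 11: 1a ^ 05 = 1f
byte 12: 65 ^ d0 = b5

15 e8 92 06 2e cc 83 4a 53 fc e8 1f b5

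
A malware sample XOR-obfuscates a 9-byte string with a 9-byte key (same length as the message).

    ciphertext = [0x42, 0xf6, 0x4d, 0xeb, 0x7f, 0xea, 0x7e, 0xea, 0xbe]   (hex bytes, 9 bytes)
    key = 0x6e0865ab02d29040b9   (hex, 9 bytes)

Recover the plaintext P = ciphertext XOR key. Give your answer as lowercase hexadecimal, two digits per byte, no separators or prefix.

2cfe28407d38eeaa07

42 ⊕ 6e = 2c
f6 ⊕ 08 = fe
4d ⊕ 65 = 28
eb ⊕ ab = 40
7f ⊕ 02 = 7d
ea ⊕ d2 = 38
7e ⊕ 90 = ee
ea ⊕ 40 = aa
be ⊕ b9 = 07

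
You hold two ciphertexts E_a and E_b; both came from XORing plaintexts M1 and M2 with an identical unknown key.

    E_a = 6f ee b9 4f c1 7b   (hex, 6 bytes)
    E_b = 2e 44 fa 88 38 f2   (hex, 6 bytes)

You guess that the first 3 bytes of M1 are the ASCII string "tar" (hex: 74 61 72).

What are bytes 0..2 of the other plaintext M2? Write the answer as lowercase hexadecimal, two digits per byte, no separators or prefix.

First, E_a ⊕ E_b = (M1 ⊕ K) ⊕ (M2 ⊕ K) = M1 ⊕ M2, so the key drops out. Then M2 = (M1 ⊕ M2) ⊕ M1 over the first 3 bytes.
byte 0: (6f ^ 2e) ^ 74 = 41 ^ 74 = 35
byte 1: (ee ^ 44) ^ 61 = aa ^ 61 = cb
byte 2: (b9 ^ fa) ^ 72 = 43 ^ 72 = 31

35cb31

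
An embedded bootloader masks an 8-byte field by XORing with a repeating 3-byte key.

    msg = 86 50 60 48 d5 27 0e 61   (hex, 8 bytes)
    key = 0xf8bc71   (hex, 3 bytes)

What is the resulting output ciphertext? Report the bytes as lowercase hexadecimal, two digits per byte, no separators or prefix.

The 3-byte key repeats, so the effective keystream is f8 bc 71 f8 bc 71 f8 bc.
byte 0: 134 XOR 248 = 126
byte 1:  80 XOR 188 = 236
byte 2:  96 XOR 113 =  17
byte 3:  72 XOR 248 = 176
byte 4: 213 XOR 188 = 105
byte 5:  39 XOR 113 =  86
byte 6:  14 XOR 248 = 246
byte 7:  97 XOR 188 = 221

7eec11b06956f6dd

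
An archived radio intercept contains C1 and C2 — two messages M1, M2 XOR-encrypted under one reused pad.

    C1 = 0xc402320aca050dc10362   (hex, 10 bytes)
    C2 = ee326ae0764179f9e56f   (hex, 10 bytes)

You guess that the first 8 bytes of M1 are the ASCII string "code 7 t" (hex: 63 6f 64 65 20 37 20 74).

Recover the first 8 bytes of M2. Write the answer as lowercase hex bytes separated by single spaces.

49 5f 3c 8f 9c 73 54 4c

First, C1 ⊕ C2 = (M1 ⊕ K) ⊕ (M2 ⊕ K) = M1 ⊕ M2, so the key drops out. Then M2 = (M1 ⊕ M2) ⊕ M1 over the first 8 bytes.
byte 0: (c4 XOR ee) XOR 63 = 2a XOR 63 = 49
byte 1: (02 XOR 32) XOR 6f = 30 XOR 6f = 5f
byte 2: (32 XOR 6a) XOR 64 = 58 XOR 64 = 3c
byte 3: (0a XOR e0) XOR 65 = ea XOR 65 = 8f
byte 4: (ca XOR 76) XOR 20 = bc XOR 20 = 9c
byte 5: (05 XOR 41) XOR 37 = 44 XOR 37 = 73
byte 6: (0d XOR 79) XOR 20 = 74 XOR 20 = 54
byte 7: (c1 XOR f9) XOR 74 = 38 XOR 74 = 4c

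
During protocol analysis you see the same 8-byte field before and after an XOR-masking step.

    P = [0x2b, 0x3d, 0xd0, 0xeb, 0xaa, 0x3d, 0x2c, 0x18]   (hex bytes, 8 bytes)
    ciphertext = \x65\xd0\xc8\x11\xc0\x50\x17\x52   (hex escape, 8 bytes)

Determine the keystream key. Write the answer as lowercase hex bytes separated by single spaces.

Since ciphertext = P ⊕ key, XORing both sides with P gives key = P ⊕ ciphertext.
byte 0: 2b XOR 65 = 4e
byte 1: 3d XOR d0 = ed
byte 2: d0 XOR c8 = 18
byte 3: eb XOR 11 = fa
byte 4: aa XOR c0 = 6a
byte 5: 3d XOR 50 = 6d
byte 6: 2c XOR 17 = 3b
byte 7: 18 XOR 52 = 4a

4e ed 18 fa 6a 6d 3b 4a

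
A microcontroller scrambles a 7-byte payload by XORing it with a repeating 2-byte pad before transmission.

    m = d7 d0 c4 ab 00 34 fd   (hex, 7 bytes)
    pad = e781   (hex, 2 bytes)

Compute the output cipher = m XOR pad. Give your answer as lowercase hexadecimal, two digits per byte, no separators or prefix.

The 2-byte key repeats, so the effective keystream is e7 81 e7 81 e7 81 e7.
byte 0: d7 ⊕ e7 = 30
byte 1: d0 ⊕ 81 = 51
byte 2: c4 ⊕ e7 = 23
byte 3: ab ⊕ 81 = 2a
byte 4: 00 ⊕ e7 = e7
byte 5: 34 ⊕ 81 = b5
byte 6: fd ⊕ e7 = 1a

3051232ae7b51a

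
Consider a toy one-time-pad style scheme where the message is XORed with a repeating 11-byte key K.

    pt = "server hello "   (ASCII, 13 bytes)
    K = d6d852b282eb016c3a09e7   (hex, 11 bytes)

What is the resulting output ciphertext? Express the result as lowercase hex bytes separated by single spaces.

The 11-byte key repeats, so the effective keystream is d6 d8 52 b2 82 eb 01 6c 3a 09 e7 d6 d8.
byte 0: 115 ^ 214 = 165
byte 1: 101 ^ 216 = 189
byte 2: 114 ^  82 =  32
byte 3: 118 ^ 178 = 196
byte 4: 101 ^ 130 = 231
byte 5: 114 ^ 235 = 153
byte 6:  32 ^   1 =  33
byte 7: 104 ^ 108 =   4
byte 8: 101 ^  58 =  95
byte 9: 108 ^   9 = 101
byte 10: 108 ^ 231 = 139
byte 11: 111 ^ 214 = 185
byte 12:  32 ^ 216 = 248

a5 bd 20 c4 e7 99 21 04 5f 65 8b b9 f8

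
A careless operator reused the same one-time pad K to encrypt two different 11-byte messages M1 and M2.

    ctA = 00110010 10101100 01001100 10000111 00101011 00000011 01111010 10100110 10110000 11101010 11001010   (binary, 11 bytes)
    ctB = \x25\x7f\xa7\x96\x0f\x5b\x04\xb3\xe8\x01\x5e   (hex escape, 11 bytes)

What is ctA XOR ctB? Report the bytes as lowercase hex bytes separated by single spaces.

17 d3 eb 11 24 58 7e 15 58 eb 94

ctA ⊕ ctB = (M1 ⊕ K) ⊕ (M2 ⊕ K) = M1 ⊕ M2 — the shared key cancels under XOR.
byte 0: 32 ⊕ 25 = 17
byte 1: ac ⊕ 7f = d3
byte 2: 4c ⊕ a7 = eb
byte 3: 87 ⊕ 96 = 11
byte 4: 2b ⊕ 0f = 24
byte 5: 03 ⊕ 5b = 58
byte 6: 7a ⊕ 04 = 7e
byte 7: a6 ⊕ b3 = 15
byte 8: b0 ⊕ e8 = 58
byte 9: ea ⊕ 01 = eb
byte 10: ca ⊕ 5e = 94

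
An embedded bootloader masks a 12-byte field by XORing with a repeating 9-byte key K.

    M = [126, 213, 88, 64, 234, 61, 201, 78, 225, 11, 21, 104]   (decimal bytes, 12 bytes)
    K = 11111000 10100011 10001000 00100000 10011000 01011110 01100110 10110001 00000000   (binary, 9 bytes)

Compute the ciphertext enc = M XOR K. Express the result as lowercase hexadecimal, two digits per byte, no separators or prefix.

The 9-byte key repeats, so the effective keystream is f8 a3 88 20 98 5e 66 b1 00 f8 a3 88.
byte 0: 01111110 ⊕ 11111000 = 10000110
byte 1: 11010101 ⊕ 10100011 = 01110110
byte 2: 01011000 ⊕ 10001000 = 11010000
byte 3: 01000000 ⊕ 00100000 = 01100000
byte 4: 11101010 ⊕ 10011000 = 01110010
byte 5: 00111101 ⊕ 01011110 = 01100011
byte 6: 11001001 ⊕ 01100110 = 10101111
byte 7: 01001110 ⊕ 10110001 = 11111111
byte 8: 11100001 ⊕ 00000000 = 11100001
byte 9: 00001011 ⊕ 11111000 = 11110011
byte 10: 00010101 ⊕ 10100011 = 10110110
byte 11: 01101000 ⊕ 10001000 = 11100000

8676d0607263afffe1f3b6e0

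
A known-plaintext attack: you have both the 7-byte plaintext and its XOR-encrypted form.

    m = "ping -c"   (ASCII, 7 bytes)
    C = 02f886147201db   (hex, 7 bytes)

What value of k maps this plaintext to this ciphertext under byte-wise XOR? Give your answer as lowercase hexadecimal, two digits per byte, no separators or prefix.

7291e873522cb8

Since C = m ⊕ k, XORing both sides with m gives k = m ⊕ C.
112 XOR   2 = 114
105 XOR 248 = 145
110 XOR 134 = 232
103 XOR  20 = 115
 32 XOR 114 =  82
 45 XOR   1 =  44
 99 XOR 219 = 184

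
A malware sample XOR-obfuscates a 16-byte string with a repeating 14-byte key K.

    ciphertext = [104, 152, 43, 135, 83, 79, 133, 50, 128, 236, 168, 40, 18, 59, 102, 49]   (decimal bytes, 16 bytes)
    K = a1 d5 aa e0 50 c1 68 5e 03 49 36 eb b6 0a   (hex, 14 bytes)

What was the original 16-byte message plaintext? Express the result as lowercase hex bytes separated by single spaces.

c9 4d 81 67 03 8e ed 6c 83 a5 9e c3 a4 31 c7 e4

The 14-byte key repeats, so the effective keystream is a1 d5 aa e0 50 c1 68 5e 03 49 36 eb b6 0a a1 d5.
byte 0: 104 xor 161 = 201
byte 1: 152 xor 213 =  77
byte 2:  43 xor 170 = 129
byte 3: 135 xor 224 = 103
byte 4:  83 xor  80 =   3
byte 5:  79 xor 193 = 142
byte 6: 133 xor 104 = 237
byte 7:  50 xor  94 = 108
byte 8: 128 xor   3 = 131
byte 9: 236 xor  73 = 165
byte 10: 168 xor  54 = 158
byte 11:  40 xor 235 = 195
byte 12:  18 xor 182 = 164
byte 13:  59 xor  10 =  49
byte 14: 102 xor 161 = 199
byte 15:  49 xor 213 = 228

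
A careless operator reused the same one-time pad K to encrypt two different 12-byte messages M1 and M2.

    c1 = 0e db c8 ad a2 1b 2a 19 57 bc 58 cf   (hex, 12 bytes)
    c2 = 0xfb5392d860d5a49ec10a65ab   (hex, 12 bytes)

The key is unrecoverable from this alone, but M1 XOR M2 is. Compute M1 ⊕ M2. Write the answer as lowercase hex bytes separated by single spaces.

f5 88 5a 75 c2 ce 8e 87 96 b6 3d 64

c1 ⊕ c2 = (M1 ⊕ K) ⊕ (M2 ⊕ K) = M1 ⊕ M2 — the shared key cancels under XOR.
0e ^ fb = f5
db ^ 53 = 88
c8 ^ 92 = 5a
ad ^ d8 = 75
a2 ^ 60 = c2
1b ^ d5 = ce
2a ^ a4 = 8e
19 ^ 9e = 87
57 ^ c1 = 96
bc ^ 0a = b6
58 ^ 65 = 3d
cf ^ ab = 64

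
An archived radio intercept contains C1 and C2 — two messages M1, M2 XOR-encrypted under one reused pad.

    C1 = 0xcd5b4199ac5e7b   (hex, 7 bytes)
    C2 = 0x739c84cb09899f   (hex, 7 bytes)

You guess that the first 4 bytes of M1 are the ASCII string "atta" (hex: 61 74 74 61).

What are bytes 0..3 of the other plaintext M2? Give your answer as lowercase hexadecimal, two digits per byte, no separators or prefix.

First, C1 ⊕ C2 = (M1 ⊕ K) ⊕ (M2 ⊕ K) = M1 ⊕ M2, so the key drops out. Then M2 = (M1 ⊕ M2) ⊕ M1 over the first 4 bytes.
byte 0: (cd XOR 73) XOR 61 = be XOR 61 = df
byte 1: (5b XOR 9c) XOR 74 = c7 XOR 74 = b3
byte 2: (41 XOR 84) XOR 74 = c5 XOR 74 = b1
byte 3: (99 XOR cb) XOR 61 = 52 XOR 61 = 33

dfb3b133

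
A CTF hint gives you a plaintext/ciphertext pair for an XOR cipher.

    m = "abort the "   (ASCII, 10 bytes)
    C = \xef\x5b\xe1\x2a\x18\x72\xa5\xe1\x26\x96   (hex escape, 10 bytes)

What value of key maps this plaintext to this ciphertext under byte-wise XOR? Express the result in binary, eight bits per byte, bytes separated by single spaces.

10001110 00111001 10001110 01011000 01101100 01010010 11010001 10001001 01000011 10110110

Since C = m ⊕ key, XORing both sides with m gives key = m ⊕ C.
byte 0:  97 ^ 239 = 142
byte 1:  98 ^  91 =  57
byte 2: 111 ^ 225 = 142
byte 3: 114 ^  42 =  88
byte 4: 116 ^  24 = 108
byte 5:  32 ^ 114 =  82
byte 6: 116 ^ 165 = 209
byte 7: 104 ^ 225 = 137
byte 8: 101 ^  38 =  67
byte 9:  32 ^ 150 = 182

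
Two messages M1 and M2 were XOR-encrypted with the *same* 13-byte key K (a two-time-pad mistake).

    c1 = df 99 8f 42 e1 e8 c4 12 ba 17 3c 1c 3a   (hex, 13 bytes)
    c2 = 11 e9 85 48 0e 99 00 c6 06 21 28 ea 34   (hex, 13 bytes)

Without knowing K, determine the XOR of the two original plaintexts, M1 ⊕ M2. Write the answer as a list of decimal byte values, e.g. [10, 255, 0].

c1 ⊕ c2 = (M1 ⊕ K) ⊕ (M2 ⊕ K) = M1 ⊕ M2 — the shared key cancels under XOR.
df xor 11 = ce
99 xor e9 = 70
8f xor 85 = 0a
42 xor 48 = 0a
e1 xor 0e = ef
e8 xor 99 = 71
c4 xor 00 = c4
12 xor c6 = d4
ba xor 06 = bc
17 xor 21 = 36
3c xor 28 = 14
1c xor ea = f6
3a xor 34 = 0e

[206, 112, 10, 10, 239, 113, 196, 212, 188, 54, 20, 246, 14]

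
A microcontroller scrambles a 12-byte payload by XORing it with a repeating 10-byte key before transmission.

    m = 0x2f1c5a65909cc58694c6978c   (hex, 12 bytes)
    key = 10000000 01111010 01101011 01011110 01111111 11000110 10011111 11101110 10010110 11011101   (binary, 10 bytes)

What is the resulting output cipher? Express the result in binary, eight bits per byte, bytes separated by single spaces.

The 10-byte key repeats, so the effective keystream is 80 7a 6b 5e 7f c6 9f ee 96 dd 80 7a.
byte 0:  47 ^ 128 = 175
byte 1:  28 ^ 122 = 102
byte 2:  90 ^ 107 =  49
byte 3: 101 ^  94 =  59
byte 4: 144 ^ 127 = 239
byte 5: 156 ^ 198 =  90
byte 6: 197 ^ 159 =  90
byte 7: 134 ^ 238 = 104
byte 8: 148 ^ 150 =   2
byte 9: 198 ^ 221 =  27
byte 10: 151 ^ 128 =  23
byte 11: 140 ^ 122 = 246

10101111 01100110 00110001 00111011 11101111 01011010 01011010 01101000 00000010 00011011 00010111 11110110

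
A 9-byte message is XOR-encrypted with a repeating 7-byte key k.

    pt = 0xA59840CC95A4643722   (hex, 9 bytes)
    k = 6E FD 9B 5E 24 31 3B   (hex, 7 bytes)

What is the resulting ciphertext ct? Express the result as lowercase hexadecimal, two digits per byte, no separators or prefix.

The 7-byte key repeats, so the effective keystream is 6e fd 9b 5e 24 31 3b 6e fd.
byte 0: a5 xor 6e = cb
byte 1: 98 xor fd = 65
byte 2: 40 xor 9b = db
byte 3: cc xor 5e = 92
byte 4: 95 xor 24 = b1
byte 5: a4 xor 31 = 95
byte 6: 64 xor 3b = 5f
byte 7: 37 xor 6e = 59
byte 8: 22 xor fd = df

cb65db92b1955f59df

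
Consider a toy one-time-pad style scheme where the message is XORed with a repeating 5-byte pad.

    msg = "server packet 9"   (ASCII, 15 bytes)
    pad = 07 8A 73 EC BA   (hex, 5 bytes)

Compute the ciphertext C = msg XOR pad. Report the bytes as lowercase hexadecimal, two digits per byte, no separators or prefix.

The 5-byte key repeats, so the effective keystream is 07 8a 73 ec ba 07 8a 73 ec ba 07 8a 73 ec ba.
byte 0: 01110011 xor 00000111 = 01110100
byte 1: 01100101 xor 10001010 = 11101111
byte 2: 01110010 xor 01110011 = 00000001
byte 3: 01110110 xor 11101100 = 10011010
byte 4: 01100101 xor 10111010 = 11011111
byte 5: 01110010 xor 00000111 = 01110101
byte 6: 00100000 xor 10001010 = 10101010
byte 7: 01110000 xor 01110011 = 00000011
byte 8: 01100001 xor 11101100 = 10001101
byte 9: 01100011 xor 10111010 = 11011001
byte 10: 01101011 xor 00000111 = 01101100
byte 11: 01100101 xor 10001010 = 11101111
byte 12: 01110100 xor 01110011 = 00000111
byte 13: 00100000 xor 11101100 = 11001100
byte 14: 00111001 xor 10111010 = 10000011

74ef019adf75aa038dd96cef07cc83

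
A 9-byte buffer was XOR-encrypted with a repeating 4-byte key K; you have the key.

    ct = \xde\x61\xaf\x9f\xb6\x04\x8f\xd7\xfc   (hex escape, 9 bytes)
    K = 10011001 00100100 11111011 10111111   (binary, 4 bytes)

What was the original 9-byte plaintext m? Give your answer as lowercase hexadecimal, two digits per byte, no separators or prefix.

The 4-byte key repeats, so the effective keystream is 99 24 fb bf 99 24 fb bf 99.
byte 0: de ⊕ 99 = 47
byte 1: 61 ⊕ 24 = 45
byte 2: af ⊕ fb = 54
byte 3: 9f ⊕ bf = 20
byte 4: b6 ⊕ 99 = 2f
byte 5: 04 ⊕ 24 = 20
byte 6: 8f ⊕ fb = 74
byte 7: d7 ⊕ bf = 68
byte 8: fc ⊕ 99 = 65

474554202f20746865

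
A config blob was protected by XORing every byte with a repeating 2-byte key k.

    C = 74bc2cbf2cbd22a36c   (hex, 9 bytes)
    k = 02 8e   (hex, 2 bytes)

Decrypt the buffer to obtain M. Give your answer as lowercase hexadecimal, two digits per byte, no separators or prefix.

The 2-byte key repeats, so the effective keystream is 02 8e 02 8e 02 8e 02 8e 02.
byte 0: 74 ^ 02 = 76
byte 1: bc ^ 8e = 32
byte 2: 2c ^ 02 = 2e
byte 3: bf ^ 8e = 31
byte 4: 2c ^ 02 = 2e
byte 5: bd ^ 8e = 33
byte 6: 22 ^ 02 = 20
byte 7: a3 ^ 8e = 2d
byte 8: 6c ^ 02 = 6e

76322e312e33202d6e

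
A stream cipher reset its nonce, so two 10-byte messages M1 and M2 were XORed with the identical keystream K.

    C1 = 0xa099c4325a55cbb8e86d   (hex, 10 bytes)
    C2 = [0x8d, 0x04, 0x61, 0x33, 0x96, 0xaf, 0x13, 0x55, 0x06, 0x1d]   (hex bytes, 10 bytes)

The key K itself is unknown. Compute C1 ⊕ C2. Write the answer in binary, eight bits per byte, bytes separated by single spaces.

C1 ⊕ C2 = (M1 ⊕ K) ⊕ (M2 ⊕ K) = M1 ⊕ M2 — the shared key cancels under XOR.
byte 0: a0 ⊕ 8d = 2d
byte 1: 99 ⊕ 04 = 9d
byte 2: c4 ⊕ 61 = a5
byte 3: 32 ⊕ 33 = 01
byte 4: 5a ⊕ 96 = cc
byte 5: 55 ⊕ af = fa
byte 6: cb ⊕ 13 = d8
byte 7: b8 ⊕ 55 = ed
byte 8: e8 ⊕ 06 = ee
byte 9: 6d ⊕ 1d = 70

00101101 10011101 10100101 00000001 11001100 11111010 11011000 11101101 11101110 01110000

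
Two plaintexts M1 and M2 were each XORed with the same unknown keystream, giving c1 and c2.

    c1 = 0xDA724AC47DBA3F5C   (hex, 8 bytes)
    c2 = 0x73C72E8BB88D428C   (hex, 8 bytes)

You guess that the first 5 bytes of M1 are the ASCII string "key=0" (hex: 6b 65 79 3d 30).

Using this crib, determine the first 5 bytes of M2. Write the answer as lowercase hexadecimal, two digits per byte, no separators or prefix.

c2d01d72f5

First, c1 ⊕ c2 = (M1 ⊕ K) ⊕ (M2 ⊕ K) = M1 ⊕ M2, so the key drops out. Then M2 = (M1 ⊕ M2) ⊕ M1 over the first 5 bytes.
byte 0: (da ⊕ 73) ⊕ 6b = a9 ⊕ 6b = c2
byte 1: (72 ⊕ c7) ⊕ 65 = b5 ⊕ 65 = d0
byte 2: (4a ⊕ 2e) ⊕ 79 = 64 ⊕ 79 = 1d
byte 3: (c4 ⊕ 8b) ⊕ 3d = 4f ⊕ 3d = 72
byte 4: (7d ⊕ b8) ⊕ 30 = c5 ⊕ 30 = f5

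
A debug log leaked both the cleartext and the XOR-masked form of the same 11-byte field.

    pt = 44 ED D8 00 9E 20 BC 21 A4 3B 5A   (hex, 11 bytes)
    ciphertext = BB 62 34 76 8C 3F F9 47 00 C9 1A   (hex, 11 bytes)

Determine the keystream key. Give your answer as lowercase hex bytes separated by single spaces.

ff 8f ec 76 12 1f 45 66 a4 f2 40

Since ciphertext = pt ⊕ key, XORing both sides with pt gives key = pt ⊕ ciphertext.
44 ^ bb = ff
ed ^ 62 = 8f
d8 ^ 34 = ec
00 ^ 76 = 76
9e ^ 8c = 12
20 ^ 3f = 1f
bc ^ f9 = 45
21 ^ 47 = 66
a4 ^ 00 = a4
3b ^ c9 = f2
5a ^ 1a = 40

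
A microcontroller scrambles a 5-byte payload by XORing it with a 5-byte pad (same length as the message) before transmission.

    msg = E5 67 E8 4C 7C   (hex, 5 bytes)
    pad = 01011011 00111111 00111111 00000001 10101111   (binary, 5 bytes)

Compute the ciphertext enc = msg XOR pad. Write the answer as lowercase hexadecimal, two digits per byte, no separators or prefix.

11100101 ^ 01011011 = 10111110
01100111 ^ 00111111 = 01011000
11101000 ^ 00111111 = 11010111
01001100 ^ 00000001 = 01001101
01111100 ^ 10101111 = 11010011

be58d74dd3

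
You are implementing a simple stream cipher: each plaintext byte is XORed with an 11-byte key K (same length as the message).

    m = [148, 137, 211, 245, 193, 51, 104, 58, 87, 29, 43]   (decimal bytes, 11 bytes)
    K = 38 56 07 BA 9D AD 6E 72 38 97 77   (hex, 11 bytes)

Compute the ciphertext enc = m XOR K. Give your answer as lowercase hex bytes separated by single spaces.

ac df d4 4f 5c 9e 06 48 6f 8a 5c

10010100 xor 00111000 = 10101100
10001001 xor 01010110 = 11011111
11010011 xor 00000111 = 11010100
11110101 xor 10111010 = 01001111
11000001 xor 10011101 = 01011100
00110011 xor 10101101 = 10011110
01101000 xor 01101110 = 00000110
00111010 xor 01110010 = 01001000
01010111 xor 00111000 = 01101111
00011101 xor 10010111 = 10001010
00101011 xor 01110111 = 01011100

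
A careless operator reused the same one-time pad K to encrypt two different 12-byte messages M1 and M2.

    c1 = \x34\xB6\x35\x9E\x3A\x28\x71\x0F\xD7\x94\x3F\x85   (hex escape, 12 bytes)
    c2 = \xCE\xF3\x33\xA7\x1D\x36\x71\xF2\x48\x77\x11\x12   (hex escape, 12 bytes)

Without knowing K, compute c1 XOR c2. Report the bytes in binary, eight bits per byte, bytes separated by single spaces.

c1 ⊕ c2 = (M1 ⊕ K) ⊕ (M2 ⊕ K) = M1 ⊕ M2 — the shared key cancels under XOR.
byte 0:  52 ^ 206 = 250
byte 1: 182 ^ 243 =  69
byte 2:  53 ^  51 =   6
byte 3: 158 ^ 167 =  57
byte 4:  58 ^  29 =  39
byte 5:  40 ^  54 =  30
byte 6: 113 ^ 113 =   0
byte 7:  15 ^ 242 = 253
byte 8: 215 ^  72 = 159
byte 9: 148 ^ 119 = 227
byte 10:  63 ^  17 =  46
byte 11: 133 ^  18 = 151

11111010 01000101 00000110 00111001 00100111 00011110 00000000 11111101 10011111 11100011 00101110 10010111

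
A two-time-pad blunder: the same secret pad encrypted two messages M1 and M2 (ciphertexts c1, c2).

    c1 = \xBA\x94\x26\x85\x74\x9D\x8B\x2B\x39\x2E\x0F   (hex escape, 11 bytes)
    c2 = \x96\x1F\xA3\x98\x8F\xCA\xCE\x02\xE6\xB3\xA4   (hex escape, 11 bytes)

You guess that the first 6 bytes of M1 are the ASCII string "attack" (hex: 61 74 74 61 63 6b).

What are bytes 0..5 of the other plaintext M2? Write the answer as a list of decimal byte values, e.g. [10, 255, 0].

First, c1 ⊕ c2 = (M1 ⊕ K) ⊕ (M2 ⊕ K) = M1 ⊕ M2, so the key drops out. Then M2 = (M1 ⊕ M2) ⊕ M1 over the first 6 bytes.
byte 0: (ba xor 96) xor 61 = 2c xor 61 = 4d
byte 1: (94 xor 1f) xor 74 = 8b xor 74 = ff
byte 2: (26 xor a3) xor 74 = 85 xor 74 = f1
byte 3: (85 xor 98) xor 61 = 1d xor 61 = 7c
byte 4: (74 xor 8f) xor 63 = fb xor 63 = 98
byte 5: (9d xor ca) xor 6b = 57 xor 6b = 3c

[77, 255, 241, 124, 152, 60]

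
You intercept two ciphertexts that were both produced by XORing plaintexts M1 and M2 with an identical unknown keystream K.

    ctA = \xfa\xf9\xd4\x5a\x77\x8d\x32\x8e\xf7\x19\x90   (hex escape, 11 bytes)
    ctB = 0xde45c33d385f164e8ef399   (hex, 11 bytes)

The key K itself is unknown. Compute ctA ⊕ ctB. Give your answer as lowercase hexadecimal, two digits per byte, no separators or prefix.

24bc17674fd224c079ea09

ctA ⊕ ctB = (M1 ⊕ K) ⊕ (M2 ⊕ K) = M1 ⊕ M2 — the shared key cancels under XOR.
11111010 XOR 11011110 = 00100100
11111001 XOR 01000101 = 10111100
11010100 XOR 11000011 = 00010111
01011010 XOR 00111101 = 01100111
01110111 XOR 00111000 = 01001111
10001101 XOR 01011111 = 11010010
00110010 XOR 00010110 = 00100100
10001110 XOR 01001110 = 11000000
11110111 XOR 10001110 = 01111001
00011001 XOR 11110011 = 11101010
10010000 XOR 10011001 = 00001001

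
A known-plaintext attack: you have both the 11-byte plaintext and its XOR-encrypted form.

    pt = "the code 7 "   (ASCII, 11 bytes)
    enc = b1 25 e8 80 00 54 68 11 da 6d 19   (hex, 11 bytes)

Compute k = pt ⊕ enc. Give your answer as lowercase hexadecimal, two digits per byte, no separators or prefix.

Since enc = pt ⊕ k, XORing both sides with pt gives k = pt ⊕ enc.
byte 0: 116 ^ 177 = 197
byte 1: 104 ^  37 =  77
byte 2: 101 ^ 232 = 141
byte 3:  32 ^ 128 = 160
byte 4:  99 ^   0 =  99
byte 5: 111 ^  84 =  59
byte 6: 100 ^ 104 =  12
byte 7: 101 ^  17 = 116
byte 8:  32 ^ 218 = 250
byte 9:  55 ^ 109 =  90
byte 10:  32 ^  25 =  57

c54d8da0633b0c74fa5a39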